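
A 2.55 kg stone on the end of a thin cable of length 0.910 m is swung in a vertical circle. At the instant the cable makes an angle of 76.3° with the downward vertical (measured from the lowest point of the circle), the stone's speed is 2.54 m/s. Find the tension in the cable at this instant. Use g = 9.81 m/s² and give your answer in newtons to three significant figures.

Take the radial direction toward the centre of the circle as positive. The component of the weight along the string toward the centre is −mg cos φ (φ measured from the bottom), so Newton's second law along the string gives T − mg cos φ = m v²/r.
cos 76.3° = 0.2368, so T = m(v²/r + g cos φ) = 2.55 × ((2.54)²/0.910 + 9.81 × 0.2368) = 2.55 × (7.090 + (2.323)) = 2.55 × 9.413 = 24.00 N.

24.0 N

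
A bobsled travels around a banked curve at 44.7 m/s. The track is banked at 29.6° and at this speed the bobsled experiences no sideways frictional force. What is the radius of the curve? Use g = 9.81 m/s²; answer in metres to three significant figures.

Frictionless banking: tanθ = v²/(rg), so r = v²/(g tanθ).
r = (44.7)²/(9.81 × tan 29.6°) = 1998/(9.81 × 0.5681) = 1998/5.573 = 358.5 m.

359 m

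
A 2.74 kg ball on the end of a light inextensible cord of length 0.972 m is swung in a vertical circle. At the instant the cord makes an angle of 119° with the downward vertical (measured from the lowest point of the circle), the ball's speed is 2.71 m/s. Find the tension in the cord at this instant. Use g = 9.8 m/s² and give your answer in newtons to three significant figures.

Take the radial direction toward the centre of the circle as positive. The component of the weight along the string toward the centre is −mg cos φ (φ measured from the bottom), so Newton's second law along the string gives T − mg cos φ = m v²/r.
cos 119° = -0.4848, so T = m(v²/r + g cos φ) = 2.74 × ((2.71)²/0.972 + 9.8 × -0.4848) = 2.74 × (7.556 + (-4.751)) = 2.74 × 2.805 = 7.684 N.

7.68 N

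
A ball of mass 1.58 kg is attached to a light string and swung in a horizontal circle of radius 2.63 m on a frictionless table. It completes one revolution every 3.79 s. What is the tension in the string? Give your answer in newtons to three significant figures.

11.4 N

v = 2πr/T = 2π × 2.63/3.79 = 4.360 m/s.
The tension is the only horizontal force, so it supplies the full centripetal force: T = m v²/r = 1.58 × (4.360)²/2.63 = 1.58 × 19.01/2.63 = 11.42 N.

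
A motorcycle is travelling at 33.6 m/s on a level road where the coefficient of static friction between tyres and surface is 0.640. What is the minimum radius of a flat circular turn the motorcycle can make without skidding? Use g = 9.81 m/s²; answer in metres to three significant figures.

180 m

At the limit, μ_s m g = m v²/r, so r_min = v²/(μ_s g) = (33.6)²/(0.640 × 9.81) = 1129/6.278 = 179.8 m.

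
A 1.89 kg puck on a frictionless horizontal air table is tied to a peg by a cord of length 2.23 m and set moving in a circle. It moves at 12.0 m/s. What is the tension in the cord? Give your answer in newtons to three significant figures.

The tension is the only horizontal force, so it supplies the full centripetal force: T = m v²/r = 1.89 × (12.00)²/2.23 = 1.89 × 144.0/2.23 = 122.0 N.

122 N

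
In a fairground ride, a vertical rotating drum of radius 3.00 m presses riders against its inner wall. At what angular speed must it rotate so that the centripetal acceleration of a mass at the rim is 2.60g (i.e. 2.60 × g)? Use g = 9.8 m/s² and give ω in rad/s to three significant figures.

Centripetal acceleration a_c = ω²r. Setting ω²r = 2.60g:
ω = √(2.60g / r) = √(2.60 × 9.8 / 3.00) = √8.493 = 2.914 rad/s.

2.91 rad/s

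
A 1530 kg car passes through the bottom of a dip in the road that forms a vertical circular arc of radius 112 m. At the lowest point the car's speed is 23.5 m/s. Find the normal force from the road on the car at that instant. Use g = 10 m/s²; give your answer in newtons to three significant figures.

At the lowest point, N points up (toward the centre) and the weight mg points down (away from the centre), so the net inward force is N − mg = mv²/r.
N = m(v²/r + g) = 1530 × ((23.5)²/112 + 10.0) = 1530 × (4.931 + 10.0) = 1530 × 14.93 = 22840 N.

22800 N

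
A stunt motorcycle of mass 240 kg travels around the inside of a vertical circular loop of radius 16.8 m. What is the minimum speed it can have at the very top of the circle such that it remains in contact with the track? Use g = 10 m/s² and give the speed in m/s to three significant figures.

At the top, both weight mg and N point toward the centre: N + mg = mv²/r.
At minimum speed N → 0, so mg = mv_min²/r ⇒ v_min = √(g r) = √(10.0 × 16.8) = 12.96 m/s.

13.0 m/s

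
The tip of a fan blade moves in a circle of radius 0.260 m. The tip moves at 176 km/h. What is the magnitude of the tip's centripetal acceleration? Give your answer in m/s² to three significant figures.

v = 176 km/h = 176/3.6 = 48.89 m/s.
a_c = v²/r = (48.89)²/0.260 = 2390/0.260 = 9193 m/s².

9190 m/s²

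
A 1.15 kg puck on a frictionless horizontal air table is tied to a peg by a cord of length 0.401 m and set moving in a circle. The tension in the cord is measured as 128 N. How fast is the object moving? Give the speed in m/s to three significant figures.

6.68 m/s

T = m v²/r ⇒ v = √(T r / m) = √(128 × 0.401 / 1.15) = √44.63 = 6.681 m/s.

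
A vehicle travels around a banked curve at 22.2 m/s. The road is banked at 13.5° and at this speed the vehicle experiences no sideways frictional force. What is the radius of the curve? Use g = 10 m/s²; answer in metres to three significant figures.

Frictionless banking: tanθ = v²/(rg), so r = v²/(g tanθ).
r = (22.2)²/(10.0 × tan 13.5°) = 492.8/(10.0 × 0.2401) = 492.8/2.401 = 205.3 m.

205 m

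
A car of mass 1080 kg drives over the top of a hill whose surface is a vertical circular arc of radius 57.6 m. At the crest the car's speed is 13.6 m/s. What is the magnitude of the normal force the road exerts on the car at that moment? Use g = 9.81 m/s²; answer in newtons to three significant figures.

7130 N

At the crest the centripetal acceleration points downward (toward the centre of the arc), so mg − N = mv²/r.
N = m(g − v²/r) = 1080 × (9.81 − (13.6)²/57.6) = 1080 × (9.81 − 3.211) = 1080 × 6.599 = 7127 N.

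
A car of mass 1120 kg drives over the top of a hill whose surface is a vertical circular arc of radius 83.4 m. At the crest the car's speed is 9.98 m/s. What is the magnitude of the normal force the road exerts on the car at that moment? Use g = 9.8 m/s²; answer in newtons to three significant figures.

At the crest the centripetal acceleration points downward (toward the centre of the arc), so mg − N = mv²/r.
N = m(g − v²/r) = 1120 × (9.8 − (9.98)²/83.4) = 1120 × (9.8 − 1.194) = 1120 × 8.606 = 9638 N.

9640 N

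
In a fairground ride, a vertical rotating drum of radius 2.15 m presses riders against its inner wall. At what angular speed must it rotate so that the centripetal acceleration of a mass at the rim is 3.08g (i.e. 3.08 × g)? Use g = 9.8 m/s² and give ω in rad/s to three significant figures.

Centripetal acceleration a_c = ω²r. Setting ω²r = 3.08g:
ω = √(3.08g / r) = √(3.08 × 9.8 / 2.15) = √14.04 = 3.747 rad/s.

3.75 rad/s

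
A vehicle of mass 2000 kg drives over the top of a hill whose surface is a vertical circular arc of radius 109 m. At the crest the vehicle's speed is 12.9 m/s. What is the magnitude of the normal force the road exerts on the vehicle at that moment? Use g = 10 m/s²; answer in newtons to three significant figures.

At the crest the centripetal acceleration points downward (toward the centre of the arc), so mg − N = mv²/r.
N = m(g − v²/r) = 2000 × (10.0 − (12.9)²/109) = 2000 × (10.0 − 1.527) = 2000 × 8.473 = 16950 N.

16900 N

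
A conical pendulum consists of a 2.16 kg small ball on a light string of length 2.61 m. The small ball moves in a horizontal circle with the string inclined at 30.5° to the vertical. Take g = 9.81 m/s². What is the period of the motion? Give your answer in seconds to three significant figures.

3.01 s

r = L sinθ = 1.325 m. From T sinθ = mω²r and T cosθ = mg: tanθ = ω²r/g, so ω² = g tanθ / r = g/(L cosθ).
ω = √(g/(L cosθ)) = √(9.81/(2.61 × 0.8616)) = √4.362 = 2.089 rad/s.
Period = 2π/ω = 3.008 s.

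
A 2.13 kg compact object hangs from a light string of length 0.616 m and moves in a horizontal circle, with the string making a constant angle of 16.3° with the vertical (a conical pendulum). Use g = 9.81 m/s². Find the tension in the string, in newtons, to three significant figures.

Vertically the bob has no acceleration, so T cosθ = mg.
T = mg/cosθ = 2.13 × 9.81 / cos 16.3° = 20.90/0.9598 = 21.77 N.

21.8 N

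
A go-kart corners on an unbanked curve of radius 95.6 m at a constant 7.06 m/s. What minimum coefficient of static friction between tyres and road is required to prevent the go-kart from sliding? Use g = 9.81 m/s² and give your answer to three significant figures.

Friction provides the centripetal force: μ_s m g = m v²/r, so μ_s = v²/(g r) = (7.060)²/(9.81 × 95.6) = 49.84/937.8 = 0.05315.

0.0531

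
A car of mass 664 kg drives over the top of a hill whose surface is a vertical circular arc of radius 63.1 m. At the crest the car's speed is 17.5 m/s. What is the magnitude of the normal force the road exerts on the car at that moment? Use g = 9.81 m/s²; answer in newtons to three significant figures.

At the crest the centripetal acceleration points downward (toward the centre of the arc), so mg − N = mv²/r.
N = m(g − v²/r) = 664 × (9.81 − (17.5)²/63.1) = 664 × (9.81 − 4.853) = 664 × 4.957 = 3291 N.

3290 N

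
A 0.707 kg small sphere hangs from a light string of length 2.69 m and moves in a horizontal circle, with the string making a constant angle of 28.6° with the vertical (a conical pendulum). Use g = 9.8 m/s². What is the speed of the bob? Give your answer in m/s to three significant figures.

The radius of the circle is r = L sinθ = 2.69 × sin 28.6° = 1.288 m.
Horizontally T sinθ = mv²/r and vertically T cosθ = mg, so tanθ = v²/(rg).
v = √(r g tanθ) = √(1.288 × 9.8 × 0.5452) = √6.880 = 2.623 m/s.

2.62 m/s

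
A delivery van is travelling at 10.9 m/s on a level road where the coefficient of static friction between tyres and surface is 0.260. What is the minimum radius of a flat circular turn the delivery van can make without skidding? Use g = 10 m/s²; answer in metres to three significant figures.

45.7 m

At the limit, μ_s m g = m v²/r, so r_min = v²/(μ_s g) = (10.9)²/(0.260 × 10.0) = 118.8/2.600 = 45.70 m.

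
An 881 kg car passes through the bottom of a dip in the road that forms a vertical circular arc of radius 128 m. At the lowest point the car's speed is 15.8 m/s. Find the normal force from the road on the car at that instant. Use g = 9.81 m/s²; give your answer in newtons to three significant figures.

At the lowest point, N points up (toward the centre) and the weight mg points down (away from the centre), so the net inward force is N − mg = mv²/r.
N = m(v²/r + g) = 881 × ((15.8)²/128 + 9.81) = 881 × (1.950 + 9.81) = 881 × 11.76 = 10360 N.

10400 N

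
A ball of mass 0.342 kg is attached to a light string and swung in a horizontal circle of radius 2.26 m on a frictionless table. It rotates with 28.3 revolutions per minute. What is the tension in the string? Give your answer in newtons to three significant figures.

ω = 28.3 rev/min × 2π/60 = 2.964 rad/s, so v = ωr = 2.964 × 2.26 = 6.698 m/s.
The tension is the only horizontal force, so it supplies the full centripetal force: T = m v²/r = 0.342 × (6.698)²/2.26 = 0.342 × 44.86/2.26 = 6.788 N.

6.79 N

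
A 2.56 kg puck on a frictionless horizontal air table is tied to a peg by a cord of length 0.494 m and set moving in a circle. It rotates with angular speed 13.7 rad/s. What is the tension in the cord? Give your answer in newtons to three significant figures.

237 N

v = ωr = 13.7 × 0.494 = 6.768 m/s.
The tension is the only horizontal force, so it supplies the full centripetal force: T = m v²/r = 2.56 × (6.768)²/0.494 = 2.56 × 45.80/0.494 = 237.4 N.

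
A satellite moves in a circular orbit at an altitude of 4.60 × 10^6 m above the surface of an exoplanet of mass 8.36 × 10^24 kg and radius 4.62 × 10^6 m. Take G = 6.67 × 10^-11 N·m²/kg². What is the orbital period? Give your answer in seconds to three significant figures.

7450 s

r = R + h = 4.62 × 10^6 + 4.60 × 10^6 = 9.220 × 10^6 m. Gravity provides the centripetal force: G M m / r² = m v² / r ⇒ v = √(GM/r) = 7777 m/s.
T = 2πr/v = 2π × 9.220 × 10^6 / 7777 = 7449 s.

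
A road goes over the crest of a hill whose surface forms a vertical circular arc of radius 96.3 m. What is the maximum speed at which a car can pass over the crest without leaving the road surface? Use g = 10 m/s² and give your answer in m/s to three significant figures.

At the crest the centre of the circle is below the car, so the net downward (centripetal) force is mg − N = mv²/r.
The car leaves the road when N → 0, giving v_max = √(g r) = √(10.0 × 96.3) = 31.03 m/s.

31.0 m/s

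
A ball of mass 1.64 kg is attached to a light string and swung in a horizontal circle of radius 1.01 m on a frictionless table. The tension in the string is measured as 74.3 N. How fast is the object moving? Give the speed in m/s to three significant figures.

T = m v²/r ⇒ v = √(T r / m) = √(74.3 × 1.01 / 1.64) = √45.76 = 6.764 m/s.

6.76 m/s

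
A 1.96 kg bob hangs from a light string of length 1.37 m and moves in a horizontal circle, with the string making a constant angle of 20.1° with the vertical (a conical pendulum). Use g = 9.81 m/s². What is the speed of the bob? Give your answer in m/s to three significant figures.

1.30 m/s

The radius of the circle is r = L sinθ = 1.37 × sin 20.1° = 0.4708 m.
Horizontally T sinθ = mv²/r and vertically T cosθ = mg, so tanθ = v²/(rg).
v = √(r g tanθ) = √(0.4708 × 9.81 × 0.3659) = √1.690 = 1.300 m/s.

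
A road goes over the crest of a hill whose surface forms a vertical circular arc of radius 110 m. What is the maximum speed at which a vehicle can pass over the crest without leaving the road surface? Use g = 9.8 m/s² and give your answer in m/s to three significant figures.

At the crest the centre of the circle is below the vehicle, so the net downward (centripetal) force is mg − N = mv²/r.
The vehicle leaves the road when N → 0, giving v_max = √(g r) = √(9.8 × 110) = 32.83 m/s.

32.8 m/s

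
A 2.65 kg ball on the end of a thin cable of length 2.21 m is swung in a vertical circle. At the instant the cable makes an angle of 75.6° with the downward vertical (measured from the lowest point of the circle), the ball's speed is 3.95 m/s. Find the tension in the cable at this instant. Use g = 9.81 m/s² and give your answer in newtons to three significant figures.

Take the radial direction toward the centre of the circle as positive. The component of the weight along the string toward the centre is −mg cos φ (φ measured from the bottom), so Newton's second law along the string gives T − mg cos φ = m v²/r.
cos 75.6° = 0.2487, so T = m(v²/r + g cos φ) = 2.65 × ((3.95)²/2.21 + 9.81 × 0.2487) = 2.65 × (7.060 + (2.440)) = 2.65 × 9.500 = 25.17 N.

25.2 N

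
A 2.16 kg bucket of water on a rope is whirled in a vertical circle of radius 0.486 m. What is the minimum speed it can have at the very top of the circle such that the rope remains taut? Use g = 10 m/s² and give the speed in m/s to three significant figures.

At the top, both weight mg and T point toward the centre: T + mg = mv²/r.
At minimum speed T → 0, so mg = mv_min²/r ⇒ v_min = √(g r) = √(10.0 × 0.486) = 2.205 m/s.

2.20 m/s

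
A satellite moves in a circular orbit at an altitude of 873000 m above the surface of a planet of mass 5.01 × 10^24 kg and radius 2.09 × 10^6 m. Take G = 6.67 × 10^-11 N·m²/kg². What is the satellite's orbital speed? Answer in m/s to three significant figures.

Orbital radius r = R + h = 2.09 × 10^6 + 873000 = 2.963 × 10^6 m.
Gravity supplies the centripetal force: G M m / r² = m v² / r, so v = √(GM/r).
v = √(6.67 × 10^-11 × 5.01 × 10^24 / 2.963 × 10^6) = √(1.128 × 10^8) = 10620 m/s.

10600 m/s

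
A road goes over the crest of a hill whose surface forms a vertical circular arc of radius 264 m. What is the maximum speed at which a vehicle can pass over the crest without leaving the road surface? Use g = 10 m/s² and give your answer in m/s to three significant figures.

51.4 m/s

At the crest the centre of the circle is below the vehicle, so the net downward (centripetal) force is mg − N = mv²/r.
The vehicle leaves the road when N → 0, giving v_max = √(g r) = √(10.0 × 264) = 51.38 m/s.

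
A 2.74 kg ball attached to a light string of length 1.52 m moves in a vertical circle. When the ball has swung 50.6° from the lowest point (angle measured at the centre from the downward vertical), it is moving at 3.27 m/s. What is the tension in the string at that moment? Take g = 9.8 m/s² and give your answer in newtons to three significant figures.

Take the radial direction toward the centre of the circle as positive. The component of the weight along the string toward the centre is −mg cos φ (φ measured from the bottom), so Newton's second law along the string gives T − mg cos φ = m v²/r.
cos 50.6° = 0.6347, so T = m(v²/r + g cos φ) = 2.74 × ((3.27)²/1.52 + 9.8 × 0.6347) = 2.74 × (7.035 + (6.220)) = 2.74 × 13.26 = 36.32 N.

36.3 N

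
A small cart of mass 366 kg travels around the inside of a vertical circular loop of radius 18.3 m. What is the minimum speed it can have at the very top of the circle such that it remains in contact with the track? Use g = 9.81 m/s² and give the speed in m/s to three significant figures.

At the highest point the centre is directly below, so both the weight and N act inward: N + mg = mv²/r.
At minimum speed N → 0, so mg = mv_min²/r ⇒ v_min = √(g r) = √(9.81 × 18.3) = 13.40 m/s.

13.4 m/s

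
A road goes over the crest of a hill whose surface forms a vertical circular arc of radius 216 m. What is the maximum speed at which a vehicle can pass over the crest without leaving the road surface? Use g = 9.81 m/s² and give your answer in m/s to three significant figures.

At the crest the centre of the circle is below the vehicle, so the net downward (centripetal) force is mg − N = mv²/r.
The vehicle leaves the road when N → 0, giving v_max = √(g r) = √(9.81 × 216) = 46.03 m/s.

46.0 m/s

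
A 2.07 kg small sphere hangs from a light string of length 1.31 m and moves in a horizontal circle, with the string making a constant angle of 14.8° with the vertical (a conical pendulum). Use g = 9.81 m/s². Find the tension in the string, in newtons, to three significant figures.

21.0 N

Vertically the bob has no acceleration, so T cosθ = mg.
T = mg/cosθ = 2.07 × 9.81 / cos 14.8° = 20.31/0.9668 = 21.00 N.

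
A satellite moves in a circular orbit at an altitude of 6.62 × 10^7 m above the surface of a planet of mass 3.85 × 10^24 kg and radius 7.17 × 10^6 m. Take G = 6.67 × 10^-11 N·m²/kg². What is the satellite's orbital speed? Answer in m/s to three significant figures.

Orbital radius r = R + h = 7.17 × 10^6 + 6.62 × 10^7 = 7.337 × 10^7 m.
Gravity supplies the centripetal force: G M m / r² = m v² / r, so v = √(GM/r).
v = √(6.67 × 10^-11 × 3.85 × 10^24 / 7.337 × 10^7) = √(3.500 × 10^6) = 1871 m/s.

1870 m/s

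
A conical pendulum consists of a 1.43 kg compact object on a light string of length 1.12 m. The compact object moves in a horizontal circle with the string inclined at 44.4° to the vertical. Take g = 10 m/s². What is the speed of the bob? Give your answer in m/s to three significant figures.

The radius of the circle is r = L sinθ = 1.12 × sin 44.4° = 0.7836 m.
Horizontally T sinθ = mv²/r and vertically T cosθ = mg, so tanθ = v²/(rg).
v = √(r g tanθ) = √(0.7836 × 10.0 × 0.9793) = √7.674 = 2.770 m/s.

2.77 m/s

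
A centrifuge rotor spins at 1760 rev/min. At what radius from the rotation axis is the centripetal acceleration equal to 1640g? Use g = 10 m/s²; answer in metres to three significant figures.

0.483 m

ω = 1760 rev/min × 2π/60 = 184.3 rad/s.
a_c = ω²r = 1640g ⇒ r = 1640 × 10.0 / (184.3)² = 16400/33970 = 0.4828 m.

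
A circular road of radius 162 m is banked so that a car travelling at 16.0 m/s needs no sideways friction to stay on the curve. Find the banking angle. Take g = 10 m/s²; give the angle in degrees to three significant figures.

With no friction, the horizontal component of the normal force provides the centripetal force: N sinθ = mv²/r, while N cosθ = mg vertically.
Dividing: tanθ = v²/(r g) = (16.0)²/(162 × 10.0) = 256.0/1620 = 0.1580.
θ = arctan(0.1580) = 8.980°.

8.98°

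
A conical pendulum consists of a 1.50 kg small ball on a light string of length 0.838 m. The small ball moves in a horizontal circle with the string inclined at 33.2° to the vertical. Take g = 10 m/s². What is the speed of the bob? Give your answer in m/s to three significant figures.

The radius of the circle is r = L sinθ = 0.838 × sin 33.2° = 0.4589 m.
Horizontally T sinθ = mv²/r and vertically T cosθ = mg, so tanθ = v²/(rg).
v = √(r g tanθ) = √(0.4589 × 10.0 × 0.6544) = √3.003 = 1.733 m/s.

1.73 m/s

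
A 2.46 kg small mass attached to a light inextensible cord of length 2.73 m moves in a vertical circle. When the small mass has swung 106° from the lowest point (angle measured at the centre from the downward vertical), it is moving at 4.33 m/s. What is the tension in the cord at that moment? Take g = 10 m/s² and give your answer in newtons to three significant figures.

Take the radial direction toward the centre of the circle as positive. The component of the weight along the string toward the centre is −mg cos φ (φ measured from the bottom), so Newton's second law along the string gives T − mg cos φ = m v²/r.
cos 106° = -0.2756, so T = m(v²/r + g cos φ) = 2.46 × ((4.33)²/2.73 + 10.0 × -0.2756) = 2.46 × (6.868 + (-2.756)) = 2.46 × 4.111 = 10.11 N.

10.1 N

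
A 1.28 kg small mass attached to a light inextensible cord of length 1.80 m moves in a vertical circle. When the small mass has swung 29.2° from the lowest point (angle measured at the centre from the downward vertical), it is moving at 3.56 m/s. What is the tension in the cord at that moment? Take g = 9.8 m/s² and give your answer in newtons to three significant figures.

20.0 N

Take the radial direction toward the centre of the circle as positive. The component of the weight along the string toward the centre is −mg cos φ (φ measured from the bottom), so Newton's second law along the string gives T − mg cos φ = m v²/r.
cos 29.2° = 0.8729, so T = m(v²/r + g cos φ) = 1.28 × ((3.56)²/1.80 + 9.8 × 0.8729) = 1.28 × (7.041 + (8.555)) = 1.28 × 15.60 = 19.96 N.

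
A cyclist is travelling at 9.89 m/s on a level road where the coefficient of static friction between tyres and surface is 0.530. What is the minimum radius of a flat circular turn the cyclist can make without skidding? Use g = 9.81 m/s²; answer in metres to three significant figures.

18.8 m

At the limit, μ_s m g = m v²/r, so r_min = v²/(μ_s g) = (9.89)²/(0.530 × 9.81) = 97.81/5.199 = 18.81 m.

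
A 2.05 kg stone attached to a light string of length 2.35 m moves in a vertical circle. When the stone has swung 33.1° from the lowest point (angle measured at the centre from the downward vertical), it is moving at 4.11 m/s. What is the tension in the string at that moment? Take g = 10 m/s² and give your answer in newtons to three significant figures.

31.9 N

Take the radial direction toward the centre of the circle as positive. The component of the weight along the string toward the centre is −mg cos φ (φ measured from the bottom), so Newton's second law along the string gives T − mg cos φ = m v²/r.
cos 33.1° = 0.8377, so T = m(v²/r + g cos φ) = 2.05 × ((4.11)²/2.35 + 10.0 × 0.8377) = 2.05 × (7.188 + (8.377)) = 2.05 × 15.57 = 31.91 N.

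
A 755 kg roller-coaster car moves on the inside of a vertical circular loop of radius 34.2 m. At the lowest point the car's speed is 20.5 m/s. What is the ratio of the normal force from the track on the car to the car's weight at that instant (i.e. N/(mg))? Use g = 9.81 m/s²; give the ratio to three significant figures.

2.25

At the bottom, N − mg = mv²/r, so N = m(v²/r + g) and N/(mg) = v²/(rg) + 1 = (20.5)²/(34.2 × 9.81) + 1 = 1.253 + 1 = 2.253.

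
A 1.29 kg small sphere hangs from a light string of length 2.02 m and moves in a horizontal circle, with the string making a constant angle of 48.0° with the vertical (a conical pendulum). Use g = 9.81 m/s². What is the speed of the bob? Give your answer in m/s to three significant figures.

4.04 m/s

The radius of the circle is r = L sinθ = 2.02 × sin 48.0° = 1.501 m.
Horizontally T sinθ = mv²/r and vertically T cosθ = mg, so tanθ = v²/(rg).
v = √(r g tanθ) = √(1.501 × 9.81 × 1.111) = √16.36 = 4.044 m/s.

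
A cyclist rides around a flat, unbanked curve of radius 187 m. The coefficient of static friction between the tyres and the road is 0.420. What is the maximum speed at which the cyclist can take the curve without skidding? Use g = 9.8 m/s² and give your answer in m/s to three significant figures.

The only inward force on a level bend is static friction, so at the limit f_s = μ_s N = μ_s m g = m v²/r.
Mass cancels: v_max = √(μ_s g r) = √(0.420 × 9.8 × 187) = √769.7 = 27.74 m/s.

27.7 m/s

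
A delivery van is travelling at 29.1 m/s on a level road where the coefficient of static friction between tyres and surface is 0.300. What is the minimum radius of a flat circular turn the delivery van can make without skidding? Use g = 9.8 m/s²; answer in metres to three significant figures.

At the limit, μ_s m g = m v²/r, so r_min = v²/(μ_s g) = (29.1)²/(0.300 × 9.8) = 846.8/2.940 = 288.0 m.

288 m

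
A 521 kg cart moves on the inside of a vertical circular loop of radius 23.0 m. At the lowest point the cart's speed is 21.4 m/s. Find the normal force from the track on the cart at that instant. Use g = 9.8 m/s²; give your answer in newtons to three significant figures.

At the lowest point, N points up (toward the centre) and the weight mg points down (away from the centre), so the net inward force is N − mg = mv²/r.
N = m(v²/r + g) = 521 × ((21.4)²/23.0 + 9.8) = 521 × (19.91 + 9.8) = 521 × 29.71 = 15480 N.

15500 N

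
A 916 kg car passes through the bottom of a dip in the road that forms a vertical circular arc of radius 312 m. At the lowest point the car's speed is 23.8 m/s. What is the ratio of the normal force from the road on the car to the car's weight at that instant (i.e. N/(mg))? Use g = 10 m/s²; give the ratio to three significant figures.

1.18

At the bottom, N − mg = mv²/r, so N = m(v²/r + g) and N/(mg) = v²/(rg) + 1 = (23.8)²/(312 × 10.0) + 1 = 0.1816 + 1 = 1.182.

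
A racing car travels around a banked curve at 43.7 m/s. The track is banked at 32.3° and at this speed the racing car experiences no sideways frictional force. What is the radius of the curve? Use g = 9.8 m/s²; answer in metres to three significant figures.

Frictionless banking: tanθ = v²/(rg), so r = v²/(g tanθ).
r = (43.7)²/(9.8 × tan 32.3°) = 1910/(9.8 × 0.6322) = 1910/6.195 = 308.2 m.

308 m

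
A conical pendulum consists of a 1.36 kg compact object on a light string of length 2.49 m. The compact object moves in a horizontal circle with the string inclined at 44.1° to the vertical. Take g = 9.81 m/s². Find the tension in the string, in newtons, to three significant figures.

Vertically the bob has no acceleration, so T cosθ = mg.
T = mg/cosθ = 1.36 × 9.81 / cos 44.1° = 13.34/0.7181 = 18.58 N.

18.6 N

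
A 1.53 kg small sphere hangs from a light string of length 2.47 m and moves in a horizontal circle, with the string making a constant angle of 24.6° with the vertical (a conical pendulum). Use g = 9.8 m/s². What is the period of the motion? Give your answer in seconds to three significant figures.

r = L sinθ = 1.028 m. From T sinθ = mω²r and T cosθ = mg: tanθ = ω²r/g, so ω² = g tanθ / r = g/(L cosθ).
ω = √(g/(L cosθ)) = √(9.8/(2.47 × 0.9092)) = √4.364 = 2.089 rad/s.
Period = 2π/ω = 3.008 s.

3.01 s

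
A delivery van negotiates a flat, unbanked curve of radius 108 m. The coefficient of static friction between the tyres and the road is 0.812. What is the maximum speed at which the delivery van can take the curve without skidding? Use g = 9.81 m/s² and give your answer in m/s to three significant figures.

Friction provides the centripetal force on a flat curve. At maximum speed it is at its limiting value: μ_s m g = m v²/r.
Mass cancels: v_max = √(μ_s g r) = √(0.812 × 9.81 × 108) = √860.3 = 29.33 m/s.

29.3 m/s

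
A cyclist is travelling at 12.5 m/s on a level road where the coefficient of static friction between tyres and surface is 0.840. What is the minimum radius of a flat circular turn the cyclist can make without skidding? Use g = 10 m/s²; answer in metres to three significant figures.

18.6 m

At the limit, μ_s m g = m v²/r, so r_min = v²/(μ_s g) = (12.5)²/(0.840 × 10.0) = 156.2/8.400 = 18.60 m.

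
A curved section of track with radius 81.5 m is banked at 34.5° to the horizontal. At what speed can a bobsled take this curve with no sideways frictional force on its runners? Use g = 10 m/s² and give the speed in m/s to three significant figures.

23.7 m/s

On a frictionless banked curve, N sinθ = mv²/r and N cosθ = mg, so tanθ = v²/(rg).
v = √(r g tanθ) = √(81.5 × 10.0 × tan 34.5°) = √(81.5 × 10.0 × 0.6873) = √560.1 = 23.67 m/s.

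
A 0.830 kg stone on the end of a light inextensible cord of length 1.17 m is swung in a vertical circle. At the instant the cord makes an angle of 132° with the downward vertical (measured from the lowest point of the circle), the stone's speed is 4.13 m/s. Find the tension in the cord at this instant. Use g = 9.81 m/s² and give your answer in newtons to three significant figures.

6.65 N

Take the radial direction toward the centre of the circle as positive. The component of the weight along the string toward the centre is −mg cos φ (φ measured from the bottom), so Newton's second law along the string gives T − mg cos φ = m v²/r.
cos 132° = -0.6691, so T = m(v²/r + g cos φ) = 0.830 × ((4.13)²/1.17 + 9.81 × -0.6691) = 0.830 × (14.58 + (-6.564)) = 0.830 × 8.014 = 6.652 N.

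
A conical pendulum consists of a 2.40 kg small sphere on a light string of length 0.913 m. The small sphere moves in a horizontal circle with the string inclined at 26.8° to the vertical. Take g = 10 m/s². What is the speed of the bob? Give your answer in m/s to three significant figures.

1.44 m/s

The radius of the circle is r = L sinθ = 0.913 × sin 26.8° = 0.4117 m.
Horizontally T sinθ = mv²/r and vertically T cosθ = mg, so tanθ = v²/(rg).
v = √(r g tanθ) = √(0.4117 × 10.0 × 0.5051) = √2.079 = 1.442 m/s.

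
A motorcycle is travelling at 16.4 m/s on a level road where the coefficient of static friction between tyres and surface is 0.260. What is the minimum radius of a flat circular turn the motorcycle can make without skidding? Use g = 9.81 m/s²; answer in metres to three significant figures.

105 m

At the limit, μ_s m g = m v²/r, so r_min = v²/(μ_s g) = (16.4)²/(0.260 × 9.81) = 269.0/2.551 = 105.4 m.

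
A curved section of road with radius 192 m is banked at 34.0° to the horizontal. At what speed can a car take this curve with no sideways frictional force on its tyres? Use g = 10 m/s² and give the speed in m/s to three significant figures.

36.0 m/s

On a frictionless banked curve, N sinθ = mv²/r and N cosθ = mg, so tanθ = v²/(rg).
v = √(r g tanθ) = √(192 × 10.0 × tan 34.0°) = √(192 × 10.0 × 0.6745) = √1295 = 35.99 m/s.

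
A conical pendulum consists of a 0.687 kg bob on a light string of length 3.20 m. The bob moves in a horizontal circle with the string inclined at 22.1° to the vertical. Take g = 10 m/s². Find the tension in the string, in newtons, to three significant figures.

Vertically the bob has no acceleration, so T cosθ = mg.
T = mg/cosθ = 0.687 × 10.0 / cos 22.1° = 6.870/0.9265 = 7.415 N.

7.41 N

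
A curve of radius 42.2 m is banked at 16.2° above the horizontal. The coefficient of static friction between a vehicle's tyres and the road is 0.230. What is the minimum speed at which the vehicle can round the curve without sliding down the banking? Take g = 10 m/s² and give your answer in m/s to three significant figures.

At the minimum speed, friction acts up the slope at its limiting value f = μN. Radially (horizontal, toward centre): N sinθ − μN cosθ = mv²/r. Vertically: N cosθ + μN sinθ = mg.
Dividing: v² = r g (sinθ − μcosθ)/(cosθ + μsinθ).
sinθ − μcosθ = 0.2790 − 0.230×0.9603 = 0.05812; cosθ + μsinθ = 0.9603 + 0.230×0.2790 = 1.024.
v² = 42.2 × 10.0 × 0.05812/1.024 = 23.94 m²/s², so v = 4.893 m/s.

4.89 m/s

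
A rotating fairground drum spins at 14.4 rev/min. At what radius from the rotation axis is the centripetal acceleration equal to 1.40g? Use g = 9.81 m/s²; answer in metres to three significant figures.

6.04 m

ω = 14.4 rev/min × 2π/60 = 1.508 rad/s.
a_c = ω²r = 1.40g ⇒ r = 1.40 × 9.81 / (1.508)² = 13.73/2.274 = 6.040 m.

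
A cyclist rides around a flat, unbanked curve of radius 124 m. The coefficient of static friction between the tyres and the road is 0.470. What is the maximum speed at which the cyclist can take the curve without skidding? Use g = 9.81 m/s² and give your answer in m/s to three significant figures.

23.9 m/s

On a flat curve, static friction is the only horizontal force, so it must supply the full centripetal force: μ_s m g = m v²/r.
Mass cancels: v_max = √(μ_s g r) = √(0.470 × 9.81 × 124) = √571.7 = 23.91 m/s.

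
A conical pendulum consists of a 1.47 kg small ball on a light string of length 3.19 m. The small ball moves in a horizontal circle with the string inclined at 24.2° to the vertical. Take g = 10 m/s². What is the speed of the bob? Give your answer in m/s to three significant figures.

2.42 m/s

The radius of the circle is r = L sinθ = 3.19 × sin 24.2° = 1.308 m.
Horizontally T sinθ = mv²/r and vertically T cosθ = mg, so tanθ = v²/(rg).
v = √(r g tanθ) = √(1.308 × 10.0 × 0.4494) = √5.877 = 2.424 m/s.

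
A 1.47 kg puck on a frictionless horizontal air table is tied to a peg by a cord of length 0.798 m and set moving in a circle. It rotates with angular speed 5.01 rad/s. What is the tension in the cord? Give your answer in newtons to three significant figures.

v = ωr = 5.01 × 0.798 = 3.998 m/s.
The tension is the only horizontal force, so it supplies the full centripetal force: T = m v²/r = 1.47 × (3.998)²/0.798 = 1.47 × 15.98/0.798 = 29.44 N.

29.4 N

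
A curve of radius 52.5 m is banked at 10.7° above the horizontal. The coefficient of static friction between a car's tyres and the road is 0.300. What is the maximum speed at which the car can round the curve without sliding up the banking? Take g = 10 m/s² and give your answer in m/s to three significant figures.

At the maximum speed, friction acts down the slope at its limiting value f = μN. Radially (horizontal, toward centre): N sinθ + μN cosθ = mv²/r. Vertically: N cosθ − μN sinθ = mg.
Dividing: v² = r g (sinθ + μcosθ)/(cosθ − μsinθ).
sinθ + μcosθ = 0.1857 + 0.300×0.9826 = 0.4805; cosθ − μsinθ = 0.9826 − 0.300×0.1857 = 0.9269.
v² = 52.5 × 10.0 × 0.4805/0.9269 = 272.1 m²/s², so v = 16.50 m/s.

16.5 m/s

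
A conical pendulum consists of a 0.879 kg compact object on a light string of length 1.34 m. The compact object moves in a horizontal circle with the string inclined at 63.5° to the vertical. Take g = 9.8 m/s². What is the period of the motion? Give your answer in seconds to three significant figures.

r = L sinθ = 1.199 m. From T sinθ = mω²r and T cosθ = mg: tanθ = ω²r/g, so ω² = g tanθ / r = g/(L cosθ).
ω = √(g/(L cosθ)) = √(9.8/(1.34 × 0.4462)) = √16.39 = 4.049 rad/s.
Period = 2π/ω = 1.552 s.

1.55 s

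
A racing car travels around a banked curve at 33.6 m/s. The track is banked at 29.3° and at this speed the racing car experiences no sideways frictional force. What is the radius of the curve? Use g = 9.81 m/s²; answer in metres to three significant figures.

Frictionless banking: tanθ = v²/(rg), so r = v²/(g tanθ).
r = (33.6)²/(9.81 × tan 29.3°) = 1129/(9.81 × 0.5612) = 1129/5.505 = 205.1 m.

205 m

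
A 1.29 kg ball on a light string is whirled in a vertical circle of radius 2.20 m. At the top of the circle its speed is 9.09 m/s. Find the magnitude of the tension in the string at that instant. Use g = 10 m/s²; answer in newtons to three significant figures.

At the top, both T and the weight mg point inward (toward the centre), so T + mg = mv²/r.
T = m(v²/r − g) = 1.29 × ((9.09)²/2.20 − 10.0) = 1.29 × (37.56 − 10.0) = 1.29 × 27.56 = 35.55 N.

35.6 N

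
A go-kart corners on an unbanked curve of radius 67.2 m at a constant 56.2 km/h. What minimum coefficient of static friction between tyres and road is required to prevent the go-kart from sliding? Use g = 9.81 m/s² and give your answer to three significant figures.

0.370

v = 56.2/3.6 = 15.61 m/s.
Friction provides the centripetal force: μ_s m g = m v²/r, so μ_s = v²/(g r) = (15.61)²/(9.81 × 67.2) = 243.7/659.2 = 0.3697.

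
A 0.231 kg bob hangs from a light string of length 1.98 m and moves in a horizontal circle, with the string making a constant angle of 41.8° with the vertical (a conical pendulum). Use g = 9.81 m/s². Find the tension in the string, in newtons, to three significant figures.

3.04 N

Vertically the bob has no acceleration, so T cosθ = mg.
T = mg/cosθ = 0.231 × 9.81 / cos 41.8° = 2.266/0.7455 = 3.040 N.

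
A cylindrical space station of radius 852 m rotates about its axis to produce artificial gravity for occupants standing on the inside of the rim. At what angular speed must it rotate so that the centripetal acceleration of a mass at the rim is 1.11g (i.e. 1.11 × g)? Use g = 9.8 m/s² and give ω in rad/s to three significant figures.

0.113 rad/s

Centripetal acceleration a_c = ω²r. Setting ω²r = 1.11g:
ω = √(1.11g / r) = √(1.11 × 9.8 / 852) = √0.01277 = 0.1130 rad/s.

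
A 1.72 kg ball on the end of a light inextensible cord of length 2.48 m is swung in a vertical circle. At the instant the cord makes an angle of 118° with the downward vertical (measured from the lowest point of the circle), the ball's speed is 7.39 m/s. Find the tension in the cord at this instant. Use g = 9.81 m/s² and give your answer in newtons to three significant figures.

Take the radial direction toward the centre of the circle as positive. The component of the weight along the string toward the centre is −mg cos φ (φ measured from the bottom), so Newton's second law along the string gives T − mg cos φ = m v²/r.
cos 118° = -0.4695, so T = m(v²/r + g cos φ) = 1.72 × ((7.39)²/2.48 + 9.81 × -0.4695) = 1.72 × (22.02 + (-4.606)) = 1.72 × 17.42 = 29.95 N.

30.0 N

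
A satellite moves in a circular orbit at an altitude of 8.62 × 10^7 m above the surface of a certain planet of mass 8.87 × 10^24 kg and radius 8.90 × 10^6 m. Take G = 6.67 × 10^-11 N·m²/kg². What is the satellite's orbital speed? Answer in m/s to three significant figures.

2490 m/s

Orbital radius r = R + h = 8.90 × 10^6 + 8.62 × 10^7 = 9.510 × 10^7 m.
Gravity supplies the centripetal force: G M m / r² = m v² / r, so v = √(GM/r).
v = √(6.67 × 10^-11 × 8.87 × 10^24 / 9.510 × 10^7) = √(6.221 × 10^6) = 2494 m/s.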